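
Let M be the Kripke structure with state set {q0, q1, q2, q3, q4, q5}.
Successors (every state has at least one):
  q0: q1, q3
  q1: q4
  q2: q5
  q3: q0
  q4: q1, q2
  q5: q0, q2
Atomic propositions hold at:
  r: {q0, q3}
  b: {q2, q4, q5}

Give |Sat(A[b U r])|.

A[b U r]: least fixpoint, start Z0 = Sat(r) = {q0, q3}, add states in Sat(b) with every successor in Z. Already a fixed point.
Sat(A[b U r]) = {q0, q3}
|Sat(A[b U r])| = |{q0, q3}| = 2.

2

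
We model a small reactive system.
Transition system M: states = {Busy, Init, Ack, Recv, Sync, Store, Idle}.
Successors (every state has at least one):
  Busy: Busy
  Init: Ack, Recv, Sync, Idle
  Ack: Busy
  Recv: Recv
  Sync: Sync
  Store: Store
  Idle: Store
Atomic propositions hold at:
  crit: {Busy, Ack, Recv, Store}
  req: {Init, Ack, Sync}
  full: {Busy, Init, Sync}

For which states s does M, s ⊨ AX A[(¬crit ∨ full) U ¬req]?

Sat(¬crit) = {Init, Sync, Idle}
Sat(¬crit ∨ full) = {Busy, Init, Sync, Idle}
Sat(¬req) = {Busy, Recv, Store, Idle}
A[(¬crit ∨ full) U ¬req]: least fixpoint, start Z0 = Sat(¬req) = {Busy, Recv, Store, Idle}, add states in Sat(¬crit ∨ full) with every successor in Z. Already a fixed point.
Sat(A[(¬crit ∨ full) U ¬req]) = {Busy, Recv, Store, Idle}
Sat(AX A[(¬crit ∨ full) U ¬req]) = {s : every successor in {Busy, Recv, Store, Idle}} = {Busy, Ack, Recv, Store, Idle}

{Busy, Ack, Recv, Store, Idle}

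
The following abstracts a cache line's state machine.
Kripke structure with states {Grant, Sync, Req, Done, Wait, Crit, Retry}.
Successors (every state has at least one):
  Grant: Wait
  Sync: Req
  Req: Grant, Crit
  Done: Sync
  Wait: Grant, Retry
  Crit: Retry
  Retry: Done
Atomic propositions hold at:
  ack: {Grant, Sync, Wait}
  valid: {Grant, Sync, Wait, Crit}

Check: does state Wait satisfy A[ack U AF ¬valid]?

Sat(¬valid) = {Req, Done, Retry}
AF ¬valid: least fixpoint, start Z0 = {Req, Done, Retry}, add states with every successor in Z. Z1 = {Sync, Req, Done, Crit, Retry}; fixed.
Sat(AF ¬valid) = {Sync, Req, Done, Crit, Retry}
A[ack U AF ¬valid]: least fixpoint, start Z0 = Sat(AF ¬valid) = {Sync, Req, Done, Crit, Retry}, add states in Sat(ack) with every successor in Z. Already a fixed point.
Sat(A[ack U AF ¬valid]) = {Sync, Req, Done, Crit, Retry}
Wait ∉ Sat(A[ack U AF ¬valid]) = {Sync, Req, Done, Crit, Retry}, so the formula does not hold at Wait.

No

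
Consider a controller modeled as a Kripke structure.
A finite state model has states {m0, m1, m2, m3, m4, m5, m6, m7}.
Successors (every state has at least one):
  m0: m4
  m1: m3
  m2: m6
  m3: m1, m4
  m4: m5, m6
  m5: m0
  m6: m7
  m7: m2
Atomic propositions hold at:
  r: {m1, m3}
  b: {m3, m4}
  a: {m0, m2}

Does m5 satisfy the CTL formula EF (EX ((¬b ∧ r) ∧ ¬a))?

No

Sat(¬b) = {m0, m1, m2, m5, m6, m7}
Sat(¬b ∧ r) = {m1}
Sat(¬a) = {m1, m3, m4, m5, m6, m7}
Sat((¬b ∧ r) ∧ ¬a) = {m1}
Sat(EX ((¬b ∧ r) ∧ ¬a)) = {s : some successor in {m1}} = {m3}
EF (EX ((¬b ∧ r) ∧ ¬a)): least fixpoint, start Z0 = {m3}, add states with some successor in Z. Z1 = {m1, m3}; fixed.
Sat(EF (EX ((¬b ∧ r) ∧ ¬a))) = {m1, m3}
m5 ∉ Sat(EF (EX ((¬b ∧ r) ∧ ¬a))) = {m1, m3}, so the formula does not hold at m5.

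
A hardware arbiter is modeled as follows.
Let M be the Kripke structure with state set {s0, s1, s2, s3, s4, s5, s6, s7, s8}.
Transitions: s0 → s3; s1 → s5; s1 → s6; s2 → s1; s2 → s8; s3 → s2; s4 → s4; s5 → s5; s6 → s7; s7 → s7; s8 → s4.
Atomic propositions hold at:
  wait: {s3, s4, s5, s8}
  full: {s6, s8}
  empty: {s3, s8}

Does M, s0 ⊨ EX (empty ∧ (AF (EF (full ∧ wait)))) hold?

Yes

Sat(full ∧ wait) = {s8}
EF (full ∧ wait): least fixpoint, start Z0 = {s8}, add states with some successor in Z. Z1 = {s2, s8}; Z2 = {s2, s3, s8}; Z3 = {s0, s2, s3, s8}; fixed.
Sat(EF (full ∧ wait)) = {s0, s2, s3, s8}
AF (EF (full ∧ wait)): least fixpoint, start Z0 = {s0, s2, s3, s8}, add states with every successor in Z. Already a fixed point.
Sat(AF (EF (full ∧ wait))) = {s0, s2, s3, s8}
Sat(empty ∧ (AF (EF (full ∧ wait)))) = {s3, s8}
Sat(EX (empty ∧ (AF (EF (full ∧ wait))))) = {s : some successor in {s3, s8}} = {s0, s2}
s0 ∈ Sat(EX (empty ∧ (AF (EF (full ∧ wait))))) = {s0, s2}, so the formula holds at s0.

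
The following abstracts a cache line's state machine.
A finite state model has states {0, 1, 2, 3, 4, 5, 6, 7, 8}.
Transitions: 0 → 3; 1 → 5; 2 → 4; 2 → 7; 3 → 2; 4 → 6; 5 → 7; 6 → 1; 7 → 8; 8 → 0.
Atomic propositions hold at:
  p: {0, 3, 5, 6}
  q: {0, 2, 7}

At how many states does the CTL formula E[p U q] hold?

E[p U q]: least fixpoint, start Z0 = Sat(q) = {0, 2, 7}, add states in Sat(p) with some successor in Z. Z1 = {0, 2, 3, 5, 7}; fixed.
Sat(E[p U q]) = {0, 2, 3, 5, 7}
|Sat(E[p U q])| = |{0, 2, 3, 5, 7}| = 5.

5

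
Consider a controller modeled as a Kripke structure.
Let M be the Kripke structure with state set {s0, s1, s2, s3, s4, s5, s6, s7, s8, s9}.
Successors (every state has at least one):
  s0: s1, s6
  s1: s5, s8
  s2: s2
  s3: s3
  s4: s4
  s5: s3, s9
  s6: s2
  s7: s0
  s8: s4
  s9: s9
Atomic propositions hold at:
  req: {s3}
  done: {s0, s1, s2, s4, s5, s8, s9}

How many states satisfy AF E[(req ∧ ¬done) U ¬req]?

9

Sat(¬done) = {s3, s6, s7}
Sat(req ∧ ¬done) = {s3}
Sat(¬req) = {s0, s1, s2, s4, s5, s6, s7, s8, s9}
E[(req ∧ ¬done) U ¬req]: least fixpoint, start Z0 = Sat(¬req) = {s0, s1, s2, s4, s5, s6, s7, s8, s9}, add states in Sat(req ∧ ¬done) with some successor in Z. Already a fixed point.
Sat(E[(req ∧ ¬done) U ¬req]) = {s0, s1, s2, s4, s5, s6, s7, s8, s9}
AF E[(req ∧ ¬done) U ¬req]: least fixpoint, start Z0 = {s0, s1, s2, s4, s5, s6, s7, s8, s9}, add states with every successor in Z. Already a fixed point.
Sat(AF E[(req ∧ ¬done) U ¬req]) = {s0, s1, s2, s4, s5, s6, s7, s8, s9}
|Sat(AF E[(req ∧ ¬done) U ¬req])| = |{s0, s1, s2, s4, s5, s6, s7, s8, s9}| = 9.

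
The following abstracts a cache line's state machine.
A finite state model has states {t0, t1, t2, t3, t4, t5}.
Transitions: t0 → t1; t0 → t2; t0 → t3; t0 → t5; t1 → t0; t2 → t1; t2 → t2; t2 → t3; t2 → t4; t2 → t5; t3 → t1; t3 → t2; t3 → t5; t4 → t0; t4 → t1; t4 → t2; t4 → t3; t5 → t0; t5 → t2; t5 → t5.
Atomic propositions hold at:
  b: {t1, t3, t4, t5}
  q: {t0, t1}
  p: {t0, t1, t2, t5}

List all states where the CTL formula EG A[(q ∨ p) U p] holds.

{t0, t1, t2, t5}

Sat(q ∨ p) = {t0, t1, t2, t5}
A[(q ∨ p) U p]: least fixpoint, start Z0 = Sat(p) = {t0, t1, t2, t5}, add states in Sat(q ∨ p) with every successor in Z. Already a fixed point.
Sat(A[(q ∨ p) U p]) = {t0, t1, t2, t5}
EG A[(q ∨ p) U p]: greatest fixpoint, start Z0 = {t0, t1, t2, t5}, keep only states in Sat with some successor in Z. Already a fixed point.
Sat(EG A[(q ∨ p) U p]) = {t0, t1, t2, t5}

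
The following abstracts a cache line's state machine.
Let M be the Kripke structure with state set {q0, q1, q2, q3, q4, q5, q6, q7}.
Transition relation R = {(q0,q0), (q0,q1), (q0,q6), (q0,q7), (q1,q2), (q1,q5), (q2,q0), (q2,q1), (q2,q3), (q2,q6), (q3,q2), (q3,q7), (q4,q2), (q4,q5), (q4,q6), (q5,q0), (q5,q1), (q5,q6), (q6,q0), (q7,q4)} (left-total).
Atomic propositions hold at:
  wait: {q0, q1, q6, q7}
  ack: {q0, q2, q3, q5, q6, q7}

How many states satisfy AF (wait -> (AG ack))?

AG ack: greatest fixpoint, start Z0 = {q0, q2, q3, q5, q6, q7}, keep only states in Sat with every successor in Z. Z1 = {q3, q6}; Z2 = ∅; fixed.
Sat(AG ack) = ∅
Sat(wait -> (AG ack)) = {q2, q3, q4, q5}
AF (wait -> (AG ack)): least fixpoint, start Z0 = {q2, q3, q4, q5}, add states with every successor in Z. Z1 = {q1, q2, q3, q4, q5, q7}; fixed.
Sat(AF (wait -> (AG ack))) = {q1, q2, q3, q4, q5, q7}
|Sat(AF (wait -> (AG ack)))| = |{q1, q2, q3, q4, q5, q7}| = 6.

6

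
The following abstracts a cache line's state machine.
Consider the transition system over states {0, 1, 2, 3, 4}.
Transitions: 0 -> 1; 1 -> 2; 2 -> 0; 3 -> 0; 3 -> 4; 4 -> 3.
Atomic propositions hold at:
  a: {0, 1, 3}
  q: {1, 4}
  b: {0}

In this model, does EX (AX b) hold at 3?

Sat(AX b) = {s : every successor in {0}} = {2}
Sat(EX (AX b)) = {s : some successor in {2}} = {1}
3 ∉ Sat(EX (AX b)) = {1}, so the formula does not hold at 3.

No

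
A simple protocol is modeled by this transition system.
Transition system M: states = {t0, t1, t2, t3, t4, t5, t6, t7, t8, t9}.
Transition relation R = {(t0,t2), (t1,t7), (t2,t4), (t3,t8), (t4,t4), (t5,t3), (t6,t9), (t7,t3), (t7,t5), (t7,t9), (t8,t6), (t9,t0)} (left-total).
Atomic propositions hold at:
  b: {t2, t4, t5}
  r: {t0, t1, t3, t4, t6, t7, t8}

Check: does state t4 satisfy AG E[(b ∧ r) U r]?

Sat(b ∧ r) = {t4}
E[(b ∧ r) U r]: least fixpoint, start Z0 = Sat(r) = {t0, t1, t3, t4, t6, t7, t8}, add states in Sat(b ∧ r) with some successor in Z. Already a fixed point.
Sat(E[(b ∧ r) U r]) = {t0, t1, t3, t4, t6, t7, t8}
AG E[(b ∧ r) U r]: greatest fixpoint, start Z0 = {t0, t1, t3, t4, t6, t7, t8}, keep only states in Sat with every successor in Z. Z1 = {t1, t3, t4, t8}; Z2 = {t3, t4}; Z3 = {t4}; fixed.
Sat(AG E[(b ∧ r) U r]) = {t4}
t4 ∈ Sat(AG E[(b ∧ r) U r]) = {t4}, so the formula holds at t4.

Yes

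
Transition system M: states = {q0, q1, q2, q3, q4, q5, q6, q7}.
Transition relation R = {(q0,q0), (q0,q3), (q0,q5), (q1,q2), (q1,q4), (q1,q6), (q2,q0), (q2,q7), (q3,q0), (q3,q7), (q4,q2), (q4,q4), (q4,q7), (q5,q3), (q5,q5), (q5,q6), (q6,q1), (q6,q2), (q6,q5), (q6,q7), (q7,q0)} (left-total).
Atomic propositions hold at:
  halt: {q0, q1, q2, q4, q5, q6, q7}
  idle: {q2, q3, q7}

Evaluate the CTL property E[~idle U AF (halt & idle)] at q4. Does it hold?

Yes

Sat(~idle) = {q0, q1, q4, q5, q6}
Sat(halt & idle) = {q2, q7}
AF (halt & idle): least fixpoint, start Z0 = {q2, q7}, add states with every successor in Z. Already a fixed point.
Sat(AF (halt & idle)) = {q2, q7}
E[~idle U AF (halt & idle)]: least fixpoint, start Z0 = Sat(AF (halt & idle)) = {q2, q7}, add states in Sat(~idle) with some successor in Z. Z1 = {q1, q2, q4, q6, q7}; Z2 = {q1, q2, q4, q5, q6, q7}; Z3 = {q0, q1, q2, q4, q5, q6, q7}; fixed.
Sat(E[~idle U AF (halt & idle)]) = {q0, q1, q2, q4, q5, q6, q7}
q4 ∈ Sat(E[~idle U AF (halt & idle)]) = {q0, q1, q2, q4, q5, q6, q7}, so the formula holds at q4.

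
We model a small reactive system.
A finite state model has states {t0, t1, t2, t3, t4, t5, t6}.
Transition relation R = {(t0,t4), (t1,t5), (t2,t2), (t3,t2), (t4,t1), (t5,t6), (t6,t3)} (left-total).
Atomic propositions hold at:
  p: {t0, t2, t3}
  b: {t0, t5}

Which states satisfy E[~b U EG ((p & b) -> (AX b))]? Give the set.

{t1, t2, t3, t4, t5, t6}

Sat(~b) = {t1, t2, t3, t4, t6}
Sat(p & b) = {t0}
Sat(AX b) = {s : every successor in {t0, t5}} = {t1}
Sat((p & b) -> (AX b)) = {t1, t2, t3, t4, t5, t6}
EG ((p & b) -> (AX b)): greatest fixpoint, start Z0 = {t1, t2, t3, t4, t5, t6}, keep only states in Sat with some successor in Z. Already a fixed point.
Sat(EG ((p & b) -> (AX b))) = {t1, t2, t3, t4, t5, t6}
E[~b U EG ((p & b) -> (AX b))]: least fixpoint, start Z0 = Sat(EG ((p & b) -> (AX b))) = {t1, t2, t3, t4, t5, t6}, add states in Sat(~b) with some successor in Z. Already a fixed point.
Sat(E[~b U EG ((p & b) -> (AX b))]) = {t1, t2, t3, t4, t5, t6}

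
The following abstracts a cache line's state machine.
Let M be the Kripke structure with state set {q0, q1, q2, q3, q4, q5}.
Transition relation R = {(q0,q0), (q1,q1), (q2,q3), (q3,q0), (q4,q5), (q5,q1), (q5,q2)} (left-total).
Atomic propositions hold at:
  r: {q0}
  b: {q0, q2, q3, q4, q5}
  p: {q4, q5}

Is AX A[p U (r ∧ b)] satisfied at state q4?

Sat(r ∧ b) = {q0}
A[p U (r ∧ b)]: least fixpoint, start Z0 = Sat((r ∧ b)) = {q0}, add states in Sat(p) with every successor in Z. Already a fixed point.
Sat(A[p U (r ∧ b)]) = {q0}
Sat(AX A[p U (r ∧ b)]) = {s : every successor in {q0}} = {q0, q3}
q4 ∉ Sat(AX A[p U (r ∧ b)]) = {q0, q3}, so the formula does not hold at q4.

No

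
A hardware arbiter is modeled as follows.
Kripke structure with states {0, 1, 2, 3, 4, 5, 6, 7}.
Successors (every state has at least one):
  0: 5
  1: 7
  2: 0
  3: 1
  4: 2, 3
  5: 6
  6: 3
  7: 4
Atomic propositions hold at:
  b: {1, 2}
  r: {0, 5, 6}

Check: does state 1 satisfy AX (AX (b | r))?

Sat(b | r) = {0, 1, 2, 5, 6}
Sat(AX (b | r)) = {s : every successor in {0, 1, 2, 5, 6}} = {0, 2, 3, 5}
Sat(AX (AX (b | r))) = {s : every successor in {0, 2, 3, 5}} = {0, 2, 4, 6}
1 ∉ Sat(AX (AX (b | r))) = {0, 2, 4, 6}, so the formula does not hold at 1.

No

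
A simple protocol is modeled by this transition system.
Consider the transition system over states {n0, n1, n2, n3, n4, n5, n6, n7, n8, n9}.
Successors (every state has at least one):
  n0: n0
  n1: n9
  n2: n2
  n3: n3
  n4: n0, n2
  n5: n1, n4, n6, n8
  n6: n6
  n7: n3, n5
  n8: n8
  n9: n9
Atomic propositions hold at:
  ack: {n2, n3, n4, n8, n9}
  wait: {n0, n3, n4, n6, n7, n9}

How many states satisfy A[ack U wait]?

A[ack U wait]: least fixpoint, start Z0 = Sat(wait) = {n0, n3, n4, n6, n7, n9}, add states in Sat(ack) with every successor in Z. Already a fixed point.
Sat(A[ack U wait]) = {n0, n3, n4, n6, n7, n9}
|Sat(A[ack U wait])| = |{n0, n3, n4, n6, n7, n9}| = 6.

6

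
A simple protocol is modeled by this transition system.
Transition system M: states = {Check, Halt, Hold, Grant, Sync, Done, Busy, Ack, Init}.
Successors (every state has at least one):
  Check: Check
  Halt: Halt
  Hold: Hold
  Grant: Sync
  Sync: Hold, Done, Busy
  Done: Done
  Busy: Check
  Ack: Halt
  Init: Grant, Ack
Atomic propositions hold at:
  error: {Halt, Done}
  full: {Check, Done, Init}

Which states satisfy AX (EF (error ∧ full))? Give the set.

{Grant, Done}

Sat(error ∧ full) = {Done}
EF (error ∧ full): least fixpoint, start Z0 = {Done}, add states with some successor in Z. Z1 = {Sync, Done}; Z2 = {Grant, Sync, Done}; Z3 = {Grant, Sync, Done, Init}; fixed.
Sat(EF (error ∧ full)) = {Grant, Sync, Done, Init}
Sat(AX (EF (error ∧ full))) = {s : every successor in {Grant, Sync, Done, Init}} = {Grant, Done}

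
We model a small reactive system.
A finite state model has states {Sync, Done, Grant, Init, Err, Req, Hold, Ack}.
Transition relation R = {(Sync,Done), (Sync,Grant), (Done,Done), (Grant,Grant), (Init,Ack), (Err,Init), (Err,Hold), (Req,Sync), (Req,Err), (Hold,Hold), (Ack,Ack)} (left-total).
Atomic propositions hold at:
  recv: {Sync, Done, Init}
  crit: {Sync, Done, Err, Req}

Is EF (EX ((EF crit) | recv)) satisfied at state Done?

Yes

EF crit: least fixpoint, start Z0 = {Sync, Done, Err, Req}, add states with some successor in Z. Already a fixed point.
Sat(EF crit) = {Sync, Done, Err, Req}
Sat((EF crit) | recv) = {Sync, Done, Init, Err, Req}
Sat(EX ((EF crit) | recv)) = {s : some successor in {Sync, Done, Init, Err, Req}} = {Sync, Done, Err, Req}
EF (EX ((EF crit) | recv)): least fixpoint, start Z0 = {Sync, Done, Err, Req}, add states with some successor in Z. Already a fixed point.
Sat(EF (EX ((EF crit) | recv))) = {Sync, Done, Err, Req}
Done ∈ Sat(EF (EX ((EF crit) | recv))) = {Sync, Done, Err, Req}, so the formula holds at Done.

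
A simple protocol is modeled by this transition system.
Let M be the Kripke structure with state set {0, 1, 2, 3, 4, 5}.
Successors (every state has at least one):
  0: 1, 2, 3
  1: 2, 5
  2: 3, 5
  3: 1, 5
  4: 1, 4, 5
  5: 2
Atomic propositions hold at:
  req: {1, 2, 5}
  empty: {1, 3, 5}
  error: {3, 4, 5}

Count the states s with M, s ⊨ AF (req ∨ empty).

Sat(req ∨ empty) = {1, 2, 3, 5}
AF (req ∨ empty): least fixpoint, start Z0 = {1, 2, 3, 5}, add states with every successor in Z. Z1 = {0, 1, 2, 3, 5}; fixed.
Sat(AF (req ∨ empty)) = {0, 1, 2, 3, 5}
|Sat(AF (req ∨ empty))| = |{0, 1, 2, 3, 5}| = 5.

5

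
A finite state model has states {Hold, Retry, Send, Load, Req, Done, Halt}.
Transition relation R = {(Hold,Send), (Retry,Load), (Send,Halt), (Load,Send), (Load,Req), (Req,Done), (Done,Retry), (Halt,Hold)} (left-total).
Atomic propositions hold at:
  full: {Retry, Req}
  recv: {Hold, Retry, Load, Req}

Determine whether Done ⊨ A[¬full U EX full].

Sat(¬full) = {Hold, Send, Load, Done, Halt}
Sat(EX full) = {s : some successor in {Retry, Req}} = {Load, Done}
A[¬full U EX full]: least fixpoint, start Z0 = Sat(EX full) = {Load, Done}, add states in Sat(¬full) with every successor in Z. Already a fixed point.
Sat(A[¬full U EX full]) = {Load, Done}
Done ∈ Sat(A[¬full U EX full]) = {Load, Done}, so the formula holds at Done.

Yes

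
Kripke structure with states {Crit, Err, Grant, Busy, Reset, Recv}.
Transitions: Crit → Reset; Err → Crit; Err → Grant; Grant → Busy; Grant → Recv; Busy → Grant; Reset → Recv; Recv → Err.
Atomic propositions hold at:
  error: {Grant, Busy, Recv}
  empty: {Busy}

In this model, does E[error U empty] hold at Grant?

Yes

E[error U empty]: least fixpoint, start Z0 = Sat(empty) = {Busy}, add states in Sat(error) with some successor in Z. Z1 = {Grant, Busy}; fixed.
Sat(E[error U empty]) = {Grant, Busy}
Grant ∈ Sat(E[error U empty]) = {Grant, Busy}, so the formula holds at Grant.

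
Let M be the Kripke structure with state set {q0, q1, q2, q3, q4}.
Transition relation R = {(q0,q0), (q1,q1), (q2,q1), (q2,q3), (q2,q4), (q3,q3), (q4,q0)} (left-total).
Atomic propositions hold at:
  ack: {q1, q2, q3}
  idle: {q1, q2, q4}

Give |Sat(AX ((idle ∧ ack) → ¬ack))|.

Sat(idle ∧ ack) = {q1, q2}
Sat(¬ack) = {q0, q4}
Sat((idle ∧ ack) → ¬ack) = {q0, q3, q4}
Sat(AX ((idle ∧ ack) → ¬ack)) = {s : every successor in {q0, q3, q4}} = {q0, q3, q4}
|Sat(AX ((idle ∧ ack) → ¬ack))| = |{q0, q3, q4}| = 3.

3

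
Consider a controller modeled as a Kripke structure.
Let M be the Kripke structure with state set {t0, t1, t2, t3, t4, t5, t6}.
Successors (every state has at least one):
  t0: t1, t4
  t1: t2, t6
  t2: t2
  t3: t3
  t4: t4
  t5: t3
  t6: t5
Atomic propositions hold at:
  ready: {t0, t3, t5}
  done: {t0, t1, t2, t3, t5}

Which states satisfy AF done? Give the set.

{t0, t1, t2, t3, t5, t6}

AF done: least fixpoint, start Z0 = {t0, t1, t2, t3, t5}, add states with every successor in Z. Z1 = {t0, t1, t2, t3, t5, t6}; fixed.
Sat(AF done) = {t0, t1, t2, t3, t5, t6}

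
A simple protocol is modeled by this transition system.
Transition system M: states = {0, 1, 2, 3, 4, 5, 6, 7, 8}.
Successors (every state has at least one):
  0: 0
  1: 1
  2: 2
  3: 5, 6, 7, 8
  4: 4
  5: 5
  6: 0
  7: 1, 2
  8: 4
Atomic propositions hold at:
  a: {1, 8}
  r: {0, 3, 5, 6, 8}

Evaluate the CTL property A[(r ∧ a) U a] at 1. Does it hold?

Yes

Sat(r ∧ a) = {8}
A[(r ∧ a) U a]: least fixpoint, start Z0 = Sat(a) = {1, 8}, add states in Sat(r ∧ a) with every successor in Z. Already a fixed point.
Sat(A[(r ∧ a) U a]) = {1, 8}
1 ∈ Sat(A[(r ∧ a) U a]) = {1, 8}, so the formula holds at 1.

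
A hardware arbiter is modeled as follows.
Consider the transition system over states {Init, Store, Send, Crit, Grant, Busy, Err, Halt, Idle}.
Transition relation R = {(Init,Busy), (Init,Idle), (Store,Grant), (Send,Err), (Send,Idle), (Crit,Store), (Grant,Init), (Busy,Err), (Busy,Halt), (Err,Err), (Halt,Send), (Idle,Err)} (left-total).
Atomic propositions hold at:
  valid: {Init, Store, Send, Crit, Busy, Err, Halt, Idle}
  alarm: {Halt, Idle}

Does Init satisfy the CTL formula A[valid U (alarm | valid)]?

Sat(alarm | valid) = {Init, Store, Send, Crit, Busy, Err, Halt, Idle}
A[valid U (alarm | valid)]: least fixpoint, start Z0 = Sat((alarm | valid)) = {Init, Store, Send, Crit, Busy, Err, Halt, Idle}, add states in Sat(valid) with every successor in Z. Already a fixed point.
Sat(A[valid U (alarm | valid)]) = {Init, Store, Send, Crit, Busy, Err, Halt, Idle}
Init ∈ Sat(A[valid U (alarm | valid)]) = {Init, Store, Send, Crit, Busy, Err, Halt, Idle}, so the formula holds at Init.

Yes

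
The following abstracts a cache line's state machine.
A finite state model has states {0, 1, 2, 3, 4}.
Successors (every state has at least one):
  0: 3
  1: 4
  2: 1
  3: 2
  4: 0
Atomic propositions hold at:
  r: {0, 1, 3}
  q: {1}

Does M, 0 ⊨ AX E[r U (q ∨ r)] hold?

Yes

Sat(q ∨ r) = {0, 1, 3}
E[r U (q ∨ r)]: least fixpoint, start Z0 = Sat((q ∨ r)) = {0, 1, 3}, add states in Sat(r) with some successor in Z. Already a fixed point.
Sat(E[r U (q ∨ r)]) = {0, 1, 3}
Sat(AX E[r U (q ∨ r)]) = {s : every successor in {0, 1, 3}} = {0, 2, 4}
0 ∈ Sat(AX E[r U (q ∨ r)]) = {0, 2, 4}, so the formula holds at 0.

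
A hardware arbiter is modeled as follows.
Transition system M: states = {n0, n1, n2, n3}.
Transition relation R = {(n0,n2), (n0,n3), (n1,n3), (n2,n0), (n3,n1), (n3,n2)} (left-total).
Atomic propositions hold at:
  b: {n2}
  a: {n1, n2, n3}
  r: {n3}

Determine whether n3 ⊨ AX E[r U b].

E[r U b]: least fixpoint, start Z0 = Sat(b) = {n2}, add states in Sat(r) with some successor in Z. Z1 = {n2, n3}; fixed.
Sat(E[r U b]) = {n2, n3}
Sat(AX E[r U b]) = {s : every successor in {n2, n3}} = {n0, n1}
n3 ∉ Sat(AX E[r U b]) = {n0, n1}, so the formula does not hold at n3.

No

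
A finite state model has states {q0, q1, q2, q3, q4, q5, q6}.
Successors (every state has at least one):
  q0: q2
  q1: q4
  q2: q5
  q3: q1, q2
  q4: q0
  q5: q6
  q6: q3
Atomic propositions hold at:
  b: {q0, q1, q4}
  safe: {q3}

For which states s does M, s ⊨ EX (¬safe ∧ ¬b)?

{q0, q2, q3, q5}

Sat(¬safe) = {q0, q1, q2, q4, q5, q6}
Sat(¬b) = {q2, q3, q5, q6}
Sat(¬safe ∧ ¬b) = {q2, q5, q6}
Sat(EX (¬safe ∧ ¬b)) = {s : some successor in {q2, q5, q6}} = {q0, q2, q3, q5}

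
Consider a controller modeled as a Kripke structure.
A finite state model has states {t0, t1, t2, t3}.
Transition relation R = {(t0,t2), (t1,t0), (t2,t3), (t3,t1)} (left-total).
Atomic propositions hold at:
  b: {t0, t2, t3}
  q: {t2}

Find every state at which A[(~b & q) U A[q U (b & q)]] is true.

{t2}

Sat(~b) = {t1}
Sat(~b & q) = ∅
Sat(b & q) = {t2}
A[q U (b & q)]: least fixpoint, start Z0 = Sat((b & q)) = {t2}, add states in Sat(q) with every successor in Z. Already a fixed point.
Sat(A[q U (b & q)]) = {t2}
A[(~b & q) U A[q U (b & q)]]: least fixpoint, start Z0 = Sat(A[q U (b & q)]) = {t2}, add states in Sat(~b & q) with every successor in Z. Already a fixed point.
Sat(A[(~b & q) U A[q U (b & q)]]) = {t2}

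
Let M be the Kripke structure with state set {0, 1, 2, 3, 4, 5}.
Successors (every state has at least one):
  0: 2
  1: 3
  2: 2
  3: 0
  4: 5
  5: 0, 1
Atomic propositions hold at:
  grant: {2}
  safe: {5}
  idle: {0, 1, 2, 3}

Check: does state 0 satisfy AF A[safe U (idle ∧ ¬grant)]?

Yes

Sat(¬grant) = {0, 1, 3, 4, 5}
Sat(idle ∧ ¬grant) = {0, 1, 3}
A[safe U (idle ∧ ¬grant)]: least fixpoint, start Z0 = Sat((idle ∧ ¬grant)) = {0, 1, 3}, add states in Sat(safe) with every successor in Z. Z1 = {0, 1, 3, 5}; fixed.
Sat(A[safe U (idle ∧ ¬grant)]) = {0, 1, 3, 5}
AF A[safe U (idle ∧ ¬grant)]: least fixpoint, start Z0 = {0, 1, 3, 5}, add states with every successor in Z. Z1 = {0, 1, 3, 4, 5}; fixed.
Sat(AF A[safe U (idle ∧ ¬grant)]) = {0, 1, 3, 4, 5}
0 ∈ Sat(AF A[safe U (idle ∧ ¬grant)]) = {0, 1, 3, 4, 5}, so the formula holds at 0.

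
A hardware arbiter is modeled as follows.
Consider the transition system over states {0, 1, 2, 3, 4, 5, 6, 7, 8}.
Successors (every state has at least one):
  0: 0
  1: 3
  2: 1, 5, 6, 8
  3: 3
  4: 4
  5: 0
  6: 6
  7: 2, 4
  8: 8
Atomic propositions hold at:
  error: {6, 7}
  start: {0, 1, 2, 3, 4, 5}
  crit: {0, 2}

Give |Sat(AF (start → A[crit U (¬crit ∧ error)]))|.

Sat(¬crit) = {1, 3, 4, 5, 6, 7, 8}
Sat(¬crit ∧ error) = {6, 7}
A[crit U (¬crit ∧ error)]: least fixpoint, start Z0 = Sat((¬crit ∧ error)) = {6, 7}, add states in Sat(crit) with every successor in Z. Already a fixed point.
Sat(A[crit U (¬crit ∧ error)]) = {6, 7}
Sat(start → A[crit U (¬crit ∧ error)]) = {6, 7, 8}
AF (start → A[crit U (¬crit ∧ error)]): least fixpoint, start Z0 = {6, 7, 8}, add states with every successor in Z. Already a fixed point.
Sat(AF (start → A[crit U (¬crit ∧ error)])) = {6, 7, 8}
|Sat(AF (start → A[crit U (¬crit ∧ error)]))| = |{6, 7, 8}| = 3.

3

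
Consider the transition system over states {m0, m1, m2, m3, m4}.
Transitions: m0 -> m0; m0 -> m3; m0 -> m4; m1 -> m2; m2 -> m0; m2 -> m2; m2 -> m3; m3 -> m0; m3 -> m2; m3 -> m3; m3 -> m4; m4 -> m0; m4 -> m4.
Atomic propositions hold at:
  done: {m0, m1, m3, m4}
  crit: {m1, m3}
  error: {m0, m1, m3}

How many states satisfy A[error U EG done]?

3

EG done: greatest fixpoint, start Z0 = {m0, m1, m3, m4}, keep only states in Sat with some successor in Z. Z1 = {m0, m3, m4}; fixed.
Sat(EG done) = {m0, m3, m4}
A[error U EG done]: least fixpoint, start Z0 = Sat(EG done) = {m0, m3, m4}, add states in Sat(error) with every successor in Z. Already a fixed point.
Sat(A[error U EG done]) = {m0, m3, m4}
|Sat(A[error U EG done])| = |{m0, m3, m4}| = 3.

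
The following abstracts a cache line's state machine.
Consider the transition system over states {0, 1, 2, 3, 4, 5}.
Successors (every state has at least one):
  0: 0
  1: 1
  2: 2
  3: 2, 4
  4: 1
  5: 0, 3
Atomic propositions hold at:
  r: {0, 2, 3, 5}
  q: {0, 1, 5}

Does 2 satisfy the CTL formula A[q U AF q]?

No

AF q: least fixpoint, start Z0 = {0, 1, 5}, add states with every successor in Z. Z1 = {0, 1, 4, 5}; fixed.
Sat(AF q) = {0, 1, 4, 5}
A[q U AF q]: least fixpoint, start Z0 = Sat(AF q) = {0, 1, 4, 5}, add states in Sat(q) with every successor in Z. Already a fixed point.
Sat(A[q U AF q]) = {0, 1, 4, 5}
2 ∉ Sat(A[q U AF q]) = {0, 1, 4, 5}, so the formula does not hold at 2.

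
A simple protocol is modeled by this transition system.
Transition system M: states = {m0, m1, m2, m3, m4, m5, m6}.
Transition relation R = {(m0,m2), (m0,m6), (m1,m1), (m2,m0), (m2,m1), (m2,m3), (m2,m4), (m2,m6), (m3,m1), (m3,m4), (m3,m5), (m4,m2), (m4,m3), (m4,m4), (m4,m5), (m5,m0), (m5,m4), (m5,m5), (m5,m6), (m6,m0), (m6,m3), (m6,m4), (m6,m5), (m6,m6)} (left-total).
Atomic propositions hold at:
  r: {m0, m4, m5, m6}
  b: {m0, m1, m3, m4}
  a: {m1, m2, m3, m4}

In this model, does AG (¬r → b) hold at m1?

Sat(¬r) = {m1, m2, m3}
Sat(¬r → b) = {m0, m1, m3, m4, m5, m6}
AG (¬r → b): greatest fixpoint, start Z0 = {m0, m1, m3, m4, m5, m6}, keep only states in Sat with every successor in Z. Z1 = {m1, m3, m5, m6}; Z2 = {m1}; fixed.
Sat(AG (¬r → b)) = {m1}
m1 ∈ Sat(AG (¬r → b)) = {m1}, so the formula holds at m1.

Yes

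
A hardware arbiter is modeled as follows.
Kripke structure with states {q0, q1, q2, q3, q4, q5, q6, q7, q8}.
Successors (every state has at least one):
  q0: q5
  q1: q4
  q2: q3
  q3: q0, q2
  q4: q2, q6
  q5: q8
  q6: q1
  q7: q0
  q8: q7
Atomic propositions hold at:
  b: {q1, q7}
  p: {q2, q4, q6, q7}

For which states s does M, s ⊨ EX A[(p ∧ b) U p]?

Sat(p ∧ b) = {q7}
A[(p ∧ b) U p]: least fixpoint, start Z0 = Sat(p) = {q2, q4, q6, q7}, add states in Sat(p ∧ b) with every successor in Z. Already a fixed point.
Sat(A[(p ∧ b) U p]) = {q2, q4, q6, q7}
Sat(EX A[(p ∧ b) U p]) = {s : some successor in {q2, q4, q6, q7}} = {q1, q3, q4, q8}

{q1, q3, q4, q8}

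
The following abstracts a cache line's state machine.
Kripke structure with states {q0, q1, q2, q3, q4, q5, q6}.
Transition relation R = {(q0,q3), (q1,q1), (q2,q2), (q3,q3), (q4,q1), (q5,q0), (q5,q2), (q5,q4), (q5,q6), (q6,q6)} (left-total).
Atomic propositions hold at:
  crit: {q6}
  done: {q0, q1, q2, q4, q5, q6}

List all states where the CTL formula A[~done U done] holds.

Sat(~done) = {q3}
A[~done U done]: least fixpoint, start Z0 = Sat(done) = {q0, q1, q2, q4, q5, q6}, add states in Sat(~done) with every successor in Z. Already a fixed point.
Sat(A[~done U done]) = {q0, q1, q2, q4, q5, q6}

{q0, q1, q2, q4, q5, q6}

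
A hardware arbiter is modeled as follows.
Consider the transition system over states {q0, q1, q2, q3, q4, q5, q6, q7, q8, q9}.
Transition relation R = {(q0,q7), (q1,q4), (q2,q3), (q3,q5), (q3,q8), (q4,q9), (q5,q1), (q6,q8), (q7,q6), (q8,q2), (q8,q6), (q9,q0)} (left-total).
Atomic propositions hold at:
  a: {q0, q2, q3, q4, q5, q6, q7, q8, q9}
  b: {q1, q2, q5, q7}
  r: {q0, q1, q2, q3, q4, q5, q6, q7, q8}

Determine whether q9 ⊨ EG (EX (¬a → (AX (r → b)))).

Sat(¬a) = {q1}
Sat(r → b) = {q1, q2, q5, q7, q9}
Sat(AX (r → b)) = {s : every successor in {q1, q2, q5, q7, q9}} = {q0, q4, q5}
Sat(¬a → (AX (r → b))) = {q0, q2, q3, q4, q5, q6, q7, q8, q9}
Sat(EX (¬a → (AX (r → b)))) = {s : some successor in {q0, q2, q3, q4, q5, q6, q7, q8, q9}} = {q0, q1, q2, q3, q4, q6, q7, q8, q9}
EG (EX (¬a → (AX (r → b)))): greatest fixpoint, start Z0 = {q0, q1, q2, q3, q4, q6, q7, q8, q9}, keep only states in Sat with some successor in Z. Already a fixed point.
Sat(EG (EX (¬a → (AX (r → b))))) = {q0, q1, q2, q3, q4, q6, q7, q8, q9}
q9 ∈ Sat(EG (EX (¬a → (AX (r → b))))) = {q0, q1, q2, q3, q4, q6, q7, q8, q9}, so the formula holds at q9.

Yes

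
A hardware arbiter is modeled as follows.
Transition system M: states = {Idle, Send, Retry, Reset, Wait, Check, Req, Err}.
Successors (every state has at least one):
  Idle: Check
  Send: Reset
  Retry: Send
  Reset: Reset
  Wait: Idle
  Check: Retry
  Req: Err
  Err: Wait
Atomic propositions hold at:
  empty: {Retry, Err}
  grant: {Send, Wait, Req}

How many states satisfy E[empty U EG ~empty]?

Sat(~empty) = {Idle, Send, Reset, Wait, Check, Req}
EG ~empty: greatest fixpoint, start Z0 = {Idle, Send, Reset, Wait, Check, Req}, keep only states in Sat with some successor in Z. Z1 = {Idle, Send, Reset, Wait}; Z2 = {Send, Reset, Wait}; Z3 = {Send, Reset}; fixed.
Sat(EG ~empty) = {Send, Reset}
E[empty U EG ~empty]: least fixpoint, start Z0 = Sat(EG ~empty) = {Send, Reset}, add states in Sat(empty) with some successor in Z. Z1 = {Send, Retry, Reset}; fixed.
Sat(E[empty U EG ~empty]) = {Send, Retry, Reset}
|Sat(E[empty U EG ~empty])| = |{Send, Retry, Reset}| = 3.

3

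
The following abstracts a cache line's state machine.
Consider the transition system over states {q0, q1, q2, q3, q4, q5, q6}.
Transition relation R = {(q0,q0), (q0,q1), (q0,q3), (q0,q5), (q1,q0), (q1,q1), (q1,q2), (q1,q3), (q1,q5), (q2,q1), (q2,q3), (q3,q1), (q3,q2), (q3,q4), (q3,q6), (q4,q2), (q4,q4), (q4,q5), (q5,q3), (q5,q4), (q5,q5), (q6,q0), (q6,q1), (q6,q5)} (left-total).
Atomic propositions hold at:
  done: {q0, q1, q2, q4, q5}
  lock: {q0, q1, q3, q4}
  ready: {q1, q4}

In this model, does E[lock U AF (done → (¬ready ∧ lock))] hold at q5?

Sat(¬ready) = {q0, q2, q3, q5, q6}
Sat(¬ready ∧ lock) = {q0, q3}
Sat(done → (¬ready ∧ lock)) = {q0, q3, q6}
AF (done → (¬ready ∧ lock)): least fixpoint, start Z0 = {q0, q3, q6}, add states with every successor in Z. Already a fixed point.
Sat(AF (done → (¬ready ∧ lock))) = {q0, q3, q6}
E[lock U AF (done → (¬ready ∧ lock))]: least fixpoint, start Z0 = Sat(AF (done → (¬ready ∧ lock))) = {q0, q3, q6}, add states in Sat(lock) with some successor in Z. Z1 = {q0, q1, q3, q6}; fixed.
Sat(E[lock U AF (done → (¬ready ∧ lock))]) = {q0, q1, q3, q6}
q5 ∉ Sat(E[lock U AF (done → (¬ready ∧ lock))]) = {q0, q1, q3, q6}, so the formula does not hold at q5.

No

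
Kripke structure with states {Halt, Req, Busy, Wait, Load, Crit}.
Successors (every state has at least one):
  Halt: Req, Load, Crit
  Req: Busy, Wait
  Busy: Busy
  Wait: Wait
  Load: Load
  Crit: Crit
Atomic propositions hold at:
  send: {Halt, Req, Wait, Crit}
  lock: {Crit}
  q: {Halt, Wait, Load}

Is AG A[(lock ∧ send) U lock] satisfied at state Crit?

Yes

Sat(lock ∧ send) = {Crit}
A[(lock ∧ send) U lock]: least fixpoint, start Z0 = Sat(lock) = {Crit}, add states in Sat(lock ∧ send) with every successor in Z. Already a fixed point.
Sat(A[(lock ∧ send) U lock]) = {Crit}
AG A[(lock ∧ send) U lock]: greatest fixpoint, start Z0 = {Crit}, keep only states in Sat with every successor in Z. Already a fixed point.
Sat(AG A[(lock ∧ send) U lock]) = {Crit}
Crit ∈ Sat(AG A[(lock ∧ send) U lock]) = {Crit}, so the formula holds at Crit.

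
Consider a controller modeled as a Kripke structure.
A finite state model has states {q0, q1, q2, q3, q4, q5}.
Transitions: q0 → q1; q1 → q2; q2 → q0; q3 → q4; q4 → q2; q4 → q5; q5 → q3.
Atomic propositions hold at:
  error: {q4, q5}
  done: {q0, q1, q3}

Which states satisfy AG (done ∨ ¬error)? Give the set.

Sat(¬error) = {q0, q1, q2, q3}
Sat(done ∨ ¬error) = {q0, q1, q2, q3}
AG (done ∨ ¬error): greatest fixpoint, start Z0 = {q0, q1, q2, q3}, keep only states in Sat with every successor in Z. Z1 = {q0, q1, q2}; fixed.
Sat(AG (done ∨ ¬error)) = {q0, q1, q2}

{q0, q1, q2}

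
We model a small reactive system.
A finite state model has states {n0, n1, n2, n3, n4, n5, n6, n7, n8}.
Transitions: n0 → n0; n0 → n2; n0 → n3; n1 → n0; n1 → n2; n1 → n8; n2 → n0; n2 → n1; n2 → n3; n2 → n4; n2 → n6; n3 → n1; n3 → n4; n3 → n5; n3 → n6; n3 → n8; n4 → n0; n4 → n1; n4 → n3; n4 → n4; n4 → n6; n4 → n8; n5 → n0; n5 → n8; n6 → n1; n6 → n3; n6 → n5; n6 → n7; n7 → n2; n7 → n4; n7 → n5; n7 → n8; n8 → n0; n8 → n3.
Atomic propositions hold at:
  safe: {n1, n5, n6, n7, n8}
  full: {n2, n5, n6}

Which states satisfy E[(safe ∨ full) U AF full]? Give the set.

Sat(safe ∨ full) = {n1, n2, n5, n6, n7, n8}
AF full: least fixpoint, start Z0 = {n2, n5, n6}, add states with every successor in Z. Already a fixed point.
Sat(AF full) = {n2, n5, n6}
E[(safe ∨ full) U AF full]: least fixpoint, start Z0 = Sat(AF full) = {n2, n5, n6}, add states in Sat(safe ∨ full) with some successor in Z. Z1 = {n1, n2, n5, n6, n7}; fixed.
Sat(E[(safe ∨ full) U AF full]) = {n1, n2, n5, n6, n7}

{n1, n2, n5, n6, n7}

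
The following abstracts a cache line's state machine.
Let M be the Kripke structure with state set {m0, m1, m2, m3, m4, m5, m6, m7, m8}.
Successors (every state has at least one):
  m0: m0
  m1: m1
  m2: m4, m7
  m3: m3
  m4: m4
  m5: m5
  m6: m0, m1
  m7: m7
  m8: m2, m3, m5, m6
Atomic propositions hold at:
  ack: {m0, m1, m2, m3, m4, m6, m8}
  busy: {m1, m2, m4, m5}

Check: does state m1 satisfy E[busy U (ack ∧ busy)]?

Sat(ack ∧ busy) = {m1, m2, m4}
E[busy U (ack ∧ busy)]: least fixpoint, start Z0 = Sat((ack ∧ busy)) = {m1, m2, m4}, add states in Sat(busy) with some successor in Z. Already a fixed point.
Sat(E[busy U (ack ∧ busy)]) = {m1, m2, m4}
m1 ∈ Sat(E[busy U (ack ∧ busy)]) = {m1, m2, m4}, so the formula holds at m1.

Yes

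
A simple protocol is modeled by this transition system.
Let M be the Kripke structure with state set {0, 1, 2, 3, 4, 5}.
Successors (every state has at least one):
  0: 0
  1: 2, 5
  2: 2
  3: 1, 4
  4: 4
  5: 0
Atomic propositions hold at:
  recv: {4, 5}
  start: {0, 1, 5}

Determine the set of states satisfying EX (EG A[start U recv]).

{3, 4}

A[start U recv]: least fixpoint, start Z0 = Sat(recv) = {4, 5}, add states in Sat(start) with every successor in Z. Already a fixed point.
Sat(A[start U recv]) = {4, 5}
EG A[start U recv]: greatest fixpoint, start Z0 = {4, 5}, keep only states in Sat with some successor in Z. Z1 = {4}; fixed.
Sat(EG A[start U recv]) = {4}
Sat(EX (EG A[start U recv])) = {s : some successor in {4}} = {3, 4}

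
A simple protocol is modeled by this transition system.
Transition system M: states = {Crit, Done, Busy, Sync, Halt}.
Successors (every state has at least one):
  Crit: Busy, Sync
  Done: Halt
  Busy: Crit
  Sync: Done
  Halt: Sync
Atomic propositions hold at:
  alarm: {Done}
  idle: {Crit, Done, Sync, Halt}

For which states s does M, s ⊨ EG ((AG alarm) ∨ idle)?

AG alarm: greatest fixpoint, start Z0 = {Done}, keep only states in Sat with every successor in Z. Z1 = ∅; fixed.
Sat(AG alarm) = ∅
Sat((AG alarm) ∨ idle) = {Crit, Done, Sync, Halt}
EG ((AG alarm) ∨ idle): greatest fixpoint, start Z0 = {Crit, Done, Sync, Halt}, keep only states in Sat with some successor in Z. Already a fixed point.
Sat(EG ((AG alarm) ∨ idle)) = {Crit, Done, Sync, Halt}

{Crit, Done, Sync, Halt}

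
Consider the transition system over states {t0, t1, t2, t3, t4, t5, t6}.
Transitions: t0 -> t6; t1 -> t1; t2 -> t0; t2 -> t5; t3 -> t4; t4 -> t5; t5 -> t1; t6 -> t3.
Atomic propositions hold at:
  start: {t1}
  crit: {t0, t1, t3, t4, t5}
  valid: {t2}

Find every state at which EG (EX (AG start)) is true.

AG start: greatest fixpoint, start Z0 = {t1}, keep only states in Sat with every successor in Z. Already a fixed point.
Sat(AG start) = {t1}
Sat(EX (AG start)) = {s : some successor in {t1}} = {t1, t5}
EG (EX (AG start)): greatest fixpoint, start Z0 = {t1, t5}, keep only states in Sat with some successor in Z. Already a fixed point.
Sat(EG (EX (AG start))) = {t1, t5}

{t1, t5}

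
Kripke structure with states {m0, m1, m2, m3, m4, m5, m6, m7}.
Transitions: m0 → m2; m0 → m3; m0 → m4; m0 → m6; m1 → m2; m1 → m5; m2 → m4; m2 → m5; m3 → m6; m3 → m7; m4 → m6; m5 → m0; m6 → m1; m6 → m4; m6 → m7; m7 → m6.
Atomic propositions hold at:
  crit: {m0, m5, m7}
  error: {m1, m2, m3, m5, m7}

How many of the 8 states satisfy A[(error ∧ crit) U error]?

Sat(error ∧ crit) = {m5, m7}
A[(error ∧ crit) U error]: least fixpoint, start Z0 = Sat(error) = {m1, m2, m3, m5, m7}, add states in Sat(error ∧ crit) with every successor in Z. Already a fixed point.
Sat(A[(error ∧ crit) U error]) = {m1, m2, m3, m5, m7}
|Sat(A[(error ∧ crit) U error])| = |{m1, m2, m3, m5, m7}| = 5.

5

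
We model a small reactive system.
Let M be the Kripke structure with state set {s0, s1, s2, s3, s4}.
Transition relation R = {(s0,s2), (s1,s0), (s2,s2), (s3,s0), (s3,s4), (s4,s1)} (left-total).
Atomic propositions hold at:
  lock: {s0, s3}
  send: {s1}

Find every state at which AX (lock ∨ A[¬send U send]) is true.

Sat(¬send) = {s0, s2, s3, s4}
A[¬send U send]: least fixpoint, start Z0 = Sat(send) = {s1}, add states in Sat(¬send) with every successor in Z. Z1 = {s1, s4}; fixed.
Sat(A[¬send U send]) = {s1, s4}
Sat(lock ∨ A[¬send U send]) = {s0, s1, s3, s4}
Sat(AX (lock ∨ A[¬send U send])) = {s : every successor in {s0, s1, s3, s4}} = {s1, s3, s4}

{s1, s3, s4}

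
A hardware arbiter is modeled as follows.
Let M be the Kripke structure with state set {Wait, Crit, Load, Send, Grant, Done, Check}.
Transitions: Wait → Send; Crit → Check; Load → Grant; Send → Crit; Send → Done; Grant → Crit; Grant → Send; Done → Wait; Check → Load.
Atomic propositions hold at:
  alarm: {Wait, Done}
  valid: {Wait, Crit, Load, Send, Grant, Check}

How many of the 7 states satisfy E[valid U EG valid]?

EG valid: greatest fixpoint, start Z0 = {Wait, Crit, Load, Send, Grant, Check}, keep only states in Sat with some successor in Z. Already a fixed point.
Sat(EG valid) = {Wait, Crit, Load, Send, Grant, Check}
E[valid U EG valid]: least fixpoint, start Z0 = Sat(EG valid) = {Wait, Crit, Load, Send, Grant, Check}, add states in Sat(valid) with some successor in Z. Already a fixed point.
Sat(E[valid U EG valid]) = {Wait, Crit, Load, Send, Grant, Check}
|Sat(E[valid U EG valid])| = |{Wait, Crit, Load, Send, Grant, Check}| = 6.

6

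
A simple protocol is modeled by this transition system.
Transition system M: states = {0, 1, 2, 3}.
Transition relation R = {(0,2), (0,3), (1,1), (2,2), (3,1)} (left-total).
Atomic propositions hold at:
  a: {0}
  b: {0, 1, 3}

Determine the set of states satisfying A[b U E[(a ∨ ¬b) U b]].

{0, 1, 3}

Sat(¬b) = {2}
Sat(a ∨ ¬b) = {0, 2}
E[(a ∨ ¬b) U b]: least fixpoint, start Z0 = Sat(b) = {0, 1, 3}, add states in Sat(a ∨ ¬b) with some successor in Z. Already a fixed point.
Sat(E[(a ∨ ¬b) U b]) = {0, 1, 3}
A[b U E[(a ∨ ¬b) U b]]: least fixpoint, start Z0 = Sat(E[(a ∨ ¬b) U b]) = {0, 1, 3}, add states in Sat(b) with every successor in Z. Already a fixed point.
Sat(A[b U E[(a ∨ ¬b) U b]]) = {0, 1, 3}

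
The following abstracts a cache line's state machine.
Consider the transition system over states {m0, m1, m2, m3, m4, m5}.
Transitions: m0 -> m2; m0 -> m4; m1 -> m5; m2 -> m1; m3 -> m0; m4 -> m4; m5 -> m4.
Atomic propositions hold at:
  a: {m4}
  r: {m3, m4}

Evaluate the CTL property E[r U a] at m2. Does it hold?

E[r U a]: least fixpoint, start Z0 = Sat(a) = {m4}, add states in Sat(r) with some successor in Z. Already a fixed point.
Sat(E[r U a]) = {m4}
m2 ∉ Sat(E[r U a]) = {m4}, so the formula does not hold at m2.

No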